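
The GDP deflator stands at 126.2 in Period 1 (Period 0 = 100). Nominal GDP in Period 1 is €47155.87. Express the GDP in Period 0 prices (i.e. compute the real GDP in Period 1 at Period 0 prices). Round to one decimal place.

37366.0

Real = Nominal ÷ (Index/100) = 47155.87 ÷ (126.2/100)
     = 47155.87 ÷ 1.262 = 37365.9826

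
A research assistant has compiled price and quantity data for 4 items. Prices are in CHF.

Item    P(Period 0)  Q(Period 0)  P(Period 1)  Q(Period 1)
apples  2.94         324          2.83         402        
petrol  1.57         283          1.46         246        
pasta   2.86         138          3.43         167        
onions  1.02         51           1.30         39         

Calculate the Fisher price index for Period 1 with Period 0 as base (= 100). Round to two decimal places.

101.54

Laspeyres component (base-period weights):
ΣP(Period 1)Q(Period 0) = 2.83×324 + 1.46×283 + 3.43×138 + 1.30×51 = 916.92 + 413.18 + 473.34 + 66.3 = 1869.74
ΣP(Period 0)Q(Period 0) = 2.94×324 + 1.57×283 + 2.86×138 + 1.02×51 = 952.56 + 444.31 + 394.68 + 52.02 = 1843.57
L = 1869.74 / 1843.57 × 100 = 101.4195
Paasche component (current-period weights):
ΣP(Period 1)Q(Period 1) = 2.83×402 + 1.46×246 + 3.43×167 + 1.30×39 = 1137.66 + 359.16 + 572.81 + 50.7 = 2120.33
ΣP(Period 0)Q(Period 1) = 2.94×402 + 1.57×246 + 2.86×167 + 1.02×39 = 1181.88 + 386.22 + 477.62 + 39.78 = 2085.5
P = 2120.33 / 2085.5 × 100 = 101.6701
Fisher = √(L × P) = √(101.4195 × 101.6701) = 101.5447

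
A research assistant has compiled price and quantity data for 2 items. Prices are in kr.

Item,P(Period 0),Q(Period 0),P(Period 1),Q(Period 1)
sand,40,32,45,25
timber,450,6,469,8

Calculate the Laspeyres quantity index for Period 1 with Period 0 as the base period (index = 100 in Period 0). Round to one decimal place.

Laspeyres quantity index uses base-period prices as weights.
ΣP(Period 0)·Q(Period 1) = 40×25 + 450×8 = 1000 + 3600 = 4600
ΣP(Period 0)·Q(Period 0) = 40×32 + 450×6 = 1280 + 2700 = 3980
Index = 4600 / 3980 × 100 = 115.5779

115.6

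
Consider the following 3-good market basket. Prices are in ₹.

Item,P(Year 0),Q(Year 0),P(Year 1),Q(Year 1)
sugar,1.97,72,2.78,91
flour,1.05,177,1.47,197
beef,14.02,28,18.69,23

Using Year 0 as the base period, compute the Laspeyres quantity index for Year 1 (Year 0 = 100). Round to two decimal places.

Laspeyres quantity index uses base-period prices as weights.
ΣP(Year 0)·Q(Year 1) = 1.97×91 + 1.05×197 + 14.02×23 = 179.27 + 206.85 + 322.46 = 708.58
ΣP(Year 0)·Q(Year 0) = 1.97×72 + 1.05×177 + 14.02×28 = 141.84 + 185.85 + 392.56 = 720.25
Index = 708.58 / 720.25 × 100 = 98.3797

98.38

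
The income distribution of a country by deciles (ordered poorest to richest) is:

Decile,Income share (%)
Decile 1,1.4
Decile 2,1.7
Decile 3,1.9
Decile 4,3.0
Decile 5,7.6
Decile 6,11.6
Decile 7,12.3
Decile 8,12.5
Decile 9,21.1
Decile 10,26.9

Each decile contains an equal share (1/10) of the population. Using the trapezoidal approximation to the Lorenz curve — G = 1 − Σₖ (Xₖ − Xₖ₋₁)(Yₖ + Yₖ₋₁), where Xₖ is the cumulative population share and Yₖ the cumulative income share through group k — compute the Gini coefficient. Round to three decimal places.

0.450

Cumulative income shares Yₖ: 0.0140, 0.0310, 0.0500, 0.0800, 0.1560, 0.2720, 0.3950, 0.5200, 0.7310, 1.0000
Σ (Xₖ−Xₖ₋₁)(Yₖ+Yₖ₋₁) = (1/10)(0.0140+0.0000) + (1/10)(0.0310+0.0140) + (1/10)(0.0500+0.0310) + (1/10)(0.0800+0.0500) + (1/10)(0.1560+0.0800) + (1/10)(0.2720+0.1560) + (1/10)(0.3950+0.2720) + (1/10)(0.5200+0.3950) + (1/10)(0.7310+0.5200) + (1/10)(1.0000+0.7310)
  = 0.0014 + 0.0045 + 0.0081 + 0.0130 + 0.0236 + 0.0428 + 0.0667 + 0.0915 + 0.1251 + 0.1731 = 0.5498
G = 1 − 0.5498 = 0.4502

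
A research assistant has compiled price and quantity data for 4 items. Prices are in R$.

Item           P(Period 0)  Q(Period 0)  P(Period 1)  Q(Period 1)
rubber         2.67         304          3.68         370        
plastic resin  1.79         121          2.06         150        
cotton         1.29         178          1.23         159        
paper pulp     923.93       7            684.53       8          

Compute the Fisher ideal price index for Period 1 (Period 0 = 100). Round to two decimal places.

Laspeyres component (base-period weights):
ΣP(Period 1)Q(Period 0) = 3.68×304 + 2.06×121 + 1.23×178 + 684.53×7 = 1118.72 + 249.26 + 218.94 + 4791.71 = 6378.63
ΣP(Period 0)Q(Period 0) = 2.67×304 + 1.79×121 + 1.29×178 + 923.93×7 = 811.68 + 216.59 + 229.62 + 6467.51 = 7725.4
L = 6378.63 / 7725.4 × 100 = 82.5670
Paasche component (current-period weights):
ΣP(Period 1)Q(Period 1) = 3.68×370 + 2.06×150 + 1.23×159 + 684.53×8 = 1361.6 + 309 + 195.57 + 5476.24 = 7342.41
ΣP(Period 0)Q(Period 1) = 2.67×370 + 1.79×150 + 1.29×159 + 923.93×8 = 987.9 + 268.5 + 205.11 + 7391.44 = 8852.95
P = 7342.41 / 8852.95 × 100 = 82.9374
Fisher = √(L × P) = √(82.5670 × 82.9374) = 82.7520

82.75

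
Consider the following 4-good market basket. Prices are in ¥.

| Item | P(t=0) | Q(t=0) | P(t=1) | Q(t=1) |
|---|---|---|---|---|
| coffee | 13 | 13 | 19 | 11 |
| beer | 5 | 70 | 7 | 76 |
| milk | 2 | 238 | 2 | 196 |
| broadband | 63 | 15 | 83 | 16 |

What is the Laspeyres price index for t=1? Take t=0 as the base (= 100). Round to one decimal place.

Laspeyres price index uses base-period quantities as weights.
ΣP(t=1)·Q(t=0) = 19×13 + 7×70 + 2×238 + 83×15 = 247 + 490 + 476 + 1245 = 2458
ΣP(t=0)·Q(t=0) = 13×13 + 5×70 + 2×238 + 63×15 = 169 + 350 + 476 + 945 = 1940
Index = 2458 / 1940 × 100 = 126.7010

126.7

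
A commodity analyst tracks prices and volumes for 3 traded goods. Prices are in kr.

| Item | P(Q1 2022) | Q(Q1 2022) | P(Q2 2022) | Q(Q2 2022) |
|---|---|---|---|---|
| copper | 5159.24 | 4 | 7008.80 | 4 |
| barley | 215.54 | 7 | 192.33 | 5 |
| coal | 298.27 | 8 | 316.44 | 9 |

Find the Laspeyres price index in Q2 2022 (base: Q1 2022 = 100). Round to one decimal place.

130.1

Laspeyres price index uses base-period quantities as weights.
ΣP(Q2 2022)·Q(Q1 2022) = 7008.80×4 + 192.33×7 + 316.44×8 = 28035.2 + 1346.31 + 2531.52 = 31913.03
ΣP(Q1 2022)·Q(Q1 2022) = 5159.24×4 + 215.54×7 + 298.27×8 = 20636.96 + 1508.78 + 2386.16 = 24531.9
Index = 31913.03 / 24531.9 × 100 = 130.0879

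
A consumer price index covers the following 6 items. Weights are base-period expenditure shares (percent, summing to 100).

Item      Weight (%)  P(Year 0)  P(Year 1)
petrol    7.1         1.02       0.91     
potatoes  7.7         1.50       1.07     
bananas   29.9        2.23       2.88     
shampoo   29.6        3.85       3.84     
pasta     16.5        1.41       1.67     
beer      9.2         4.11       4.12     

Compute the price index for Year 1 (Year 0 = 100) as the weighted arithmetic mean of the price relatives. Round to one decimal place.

petrol: 7.1 × (0.91/1.02) = 7.1 × 0.892157 = 6.3343
potatoes: 7.7 × (1.07/1.50) = 7.7 × 0.713333 = 5.4927
bananas: 29.9 × (2.88/2.23) = 29.9 × 1.291480 = 38.6152
shampoo: 29.6 × (3.84/3.85) = 29.6 × 0.997403 = 29.5231
pasta: 16.5 × (1.67/1.41) = 16.5 × 1.184397 = 19.5426
beer: 9.2 × (4.12/4.11) = 9.2 × 1.002433 = 9.2224
Index = Σ wᵢ·(p₁ᵢ/p₀ᵢ) = 6.3343 + 5.4927 + 38.6152 + 29.5231 + 19.5426 + 9.2224 = 108.7303

108.7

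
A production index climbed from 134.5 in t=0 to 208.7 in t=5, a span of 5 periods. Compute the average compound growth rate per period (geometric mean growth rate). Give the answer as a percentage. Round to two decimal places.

9.18%

Growth factor = (208.7/134.5)^(1/5) = (1.551673)^(1/5) = 1.091843
Growth rate = 1.091843 − 1 = 0.091843 = 9.1843%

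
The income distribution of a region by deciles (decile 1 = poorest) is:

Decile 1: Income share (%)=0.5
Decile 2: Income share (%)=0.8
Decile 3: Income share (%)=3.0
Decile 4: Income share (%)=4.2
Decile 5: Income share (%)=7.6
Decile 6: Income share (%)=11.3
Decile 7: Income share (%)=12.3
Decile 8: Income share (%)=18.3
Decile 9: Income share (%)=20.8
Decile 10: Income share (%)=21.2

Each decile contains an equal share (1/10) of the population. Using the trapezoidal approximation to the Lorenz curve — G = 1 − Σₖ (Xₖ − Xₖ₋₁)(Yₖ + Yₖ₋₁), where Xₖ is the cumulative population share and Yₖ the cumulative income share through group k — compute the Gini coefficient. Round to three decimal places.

0.431

Cumulative income shares Yₖ: 0.0050, 0.0130, 0.0430, 0.0850, 0.1610, 0.2740, 0.3970, 0.5800, 0.7880, 1.0000
Σ (Xₖ−Xₖ₋₁)(Yₖ+Yₖ₋₁) = (1/10)(0.0050+0.0000) + (1/10)(0.0130+0.0050) + (1/10)(0.0430+0.0130) + (1/10)(0.0850+0.0430) + (1/10)(0.1610+0.0850) + (1/10)(0.2740+0.1610) + (1/10)(0.3970+0.2740) + (1/10)(0.5800+0.3970) + (1/10)(0.7880+0.5800) + (1/10)(1.0000+0.7880)
  = 0.0005 + 0.0018 + 0.0056 + 0.0128 + 0.0246 + 0.0435 + 0.0671 + 0.0977 + 0.1368 + 0.1788 = 0.5692
G = 1 − 0.5692 = 0.4308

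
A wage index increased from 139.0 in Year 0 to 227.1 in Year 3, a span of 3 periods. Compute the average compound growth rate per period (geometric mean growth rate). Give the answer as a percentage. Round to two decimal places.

Growth factor = (227.1/139.0)^(1/3) = (1.633813)^(1/3) = 1.177789
Growth rate = 1.177789 − 1 = 0.177789 = 17.7789%

17.78%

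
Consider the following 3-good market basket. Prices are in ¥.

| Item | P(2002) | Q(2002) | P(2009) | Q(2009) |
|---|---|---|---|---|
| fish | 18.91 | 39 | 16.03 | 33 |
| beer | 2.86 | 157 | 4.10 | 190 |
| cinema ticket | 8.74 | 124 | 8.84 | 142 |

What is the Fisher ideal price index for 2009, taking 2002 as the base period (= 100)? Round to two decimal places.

105.29

Laspeyres component (base-period weights):
ΣP(2009)Q(2002) = 16.03×39 + 4.10×157 + 8.84×124 = 625.17 + 643.7 + 1096.16 = 2365.03
ΣP(2002)Q(2002) = 18.91×39 + 2.86×157 + 8.74×124 = 737.49 + 449.02 + 1083.76 = 2270.27
L = 2365.03 / 2270.27 × 100 = 104.1740
Paasche component (current-period weights):
ΣP(2009)Q(2009) = 16.03×33 + 4.10×190 + 8.84×142 = 528.99 + 779 + 1255.28 = 2563.27
ΣP(2002)Q(2009) = 18.91×33 + 2.86×190 + 8.74×142 = 624.03 + 543.4 + 1241.08 = 2408.51
P = 2563.27 / 2408.51 × 100 = 106.4255
Fisher = √(L × P) = √(104.1740 × 106.4255) = 105.2937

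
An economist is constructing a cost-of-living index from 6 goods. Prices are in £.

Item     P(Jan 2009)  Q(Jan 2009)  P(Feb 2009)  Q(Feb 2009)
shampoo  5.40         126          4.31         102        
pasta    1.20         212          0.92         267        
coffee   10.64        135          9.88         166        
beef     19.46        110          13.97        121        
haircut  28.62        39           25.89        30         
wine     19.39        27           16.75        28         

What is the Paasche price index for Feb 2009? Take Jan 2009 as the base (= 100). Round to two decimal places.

82.29

Paasche price index uses current-period quantities as weights.
ΣP(Feb 2009)·Q(Feb 2009) = 4.31×102 + 0.92×267 + 9.88×166 + 13.97×121 + 25.89×30 + 16.75×28 = 439.62 + 245.64 + 1640.08 + 1690.37 + 776.7 + 469 = 5261.41
ΣP(Jan 2009)·Q(Feb 2009) = 5.40×102 + 1.20×267 + 10.64×166 + 19.46×121 + 28.62×30 + 19.39×28 = 550.8 + 320.4 + 1766.24 + 2354.66 + 858.6 + 542.92 = 6393.62
Index = 5261.41 / 6393.62 × 100 = 82.2916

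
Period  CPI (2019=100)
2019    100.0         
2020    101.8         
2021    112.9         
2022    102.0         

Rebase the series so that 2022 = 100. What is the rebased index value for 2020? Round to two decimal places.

99.80

Rebased(2020) = 101.8 / 102.0 × 100 = 99.8039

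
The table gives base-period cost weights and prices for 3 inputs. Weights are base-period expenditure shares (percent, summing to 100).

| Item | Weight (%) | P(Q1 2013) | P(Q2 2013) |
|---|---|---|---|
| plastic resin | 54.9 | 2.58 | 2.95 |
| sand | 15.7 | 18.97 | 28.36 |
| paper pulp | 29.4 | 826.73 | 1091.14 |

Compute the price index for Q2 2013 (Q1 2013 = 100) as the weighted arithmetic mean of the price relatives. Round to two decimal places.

plastic resin: 54.9 × (2.95/2.58) = 54.9 × 1.143411 = 62.7733
sand: 15.7 × (28.36/18.97) = 15.7 × 1.494992 = 23.4714
paper pulp: 29.4 × (1091.14/826.73) = 29.4 × 1.319826 = 38.8029
Index = Σ wᵢ·(p₁ᵢ/p₀ᵢ) = 62.7733 + 23.4714 + 38.8029 = 125.0475

125.05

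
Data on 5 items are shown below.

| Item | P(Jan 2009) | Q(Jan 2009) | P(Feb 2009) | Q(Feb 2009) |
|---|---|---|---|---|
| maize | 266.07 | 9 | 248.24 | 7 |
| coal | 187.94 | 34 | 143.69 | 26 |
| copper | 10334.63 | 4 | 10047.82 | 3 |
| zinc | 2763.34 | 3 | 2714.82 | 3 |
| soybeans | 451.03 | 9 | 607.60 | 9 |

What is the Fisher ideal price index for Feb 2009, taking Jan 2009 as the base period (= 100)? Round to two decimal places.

97.89

Laspeyres component (base-period weights):
ΣP(Feb 2009)Q(Jan 2009) = 248.24×9 + 143.69×34 + 10047.82×4 + 2714.82×3 + 607.60×9 = 2234.16 + 4885.46 + 40191.28 + 8144.46 + 5468.4 = 60923.76
ΣP(Jan 2009)Q(Jan 2009) = 266.07×9 + 187.94×34 + 10334.63×4 + 2763.34×3 + 451.03×9 = 2394.63 + 6389.96 + 41338.52 + 8290.02 + 4059.27 = 62472.4
L = 60923.76 / 62472.4 × 100 = 97.5211
Paasche component (current-period weights):
ΣP(Feb 2009)Q(Feb 2009) = 248.24×7 + 143.69×26 + 10047.82×3 + 2714.82×3 + 607.60×9 = 1737.68 + 3735.94 + 30143.46 + 8144.46 + 5468.4 = 49229.94
ΣP(Jan 2009)Q(Feb 2009) = 266.07×7 + 187.94×26 + 10334.63×3 + 2763.34×3 + 451.03×9 = 1862.49 + 4886.44 + 31003.89 + 8290.02 + 4059.27 = 50102.11
P = 49229.94 / 50102.11 × 100 = 98.2592
Fisher = √(L × P) = √(97.5211 × 98.2592) = 97.8895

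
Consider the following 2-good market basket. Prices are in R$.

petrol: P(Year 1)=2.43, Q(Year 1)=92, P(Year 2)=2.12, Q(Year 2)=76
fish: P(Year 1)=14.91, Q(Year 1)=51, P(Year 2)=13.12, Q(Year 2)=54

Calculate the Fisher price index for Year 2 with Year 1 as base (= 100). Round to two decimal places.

87.84

Laspeyres component (base-period weights):
ΣP(Year 2)Q(Year 1) = 2.12×92 + 13.12×51 = 195.04 + 669.12 = 864.16
ΣP(Year 1)Q(Year 1) = 2.43×92 + 14.91×51 = 223.56 + 760.41 = 983.97
L = 864.16 / 983.97 × 100 = 87.8238
Paasche component (current-period weights):
ΣP(Year 2)Q(Year 2) = 2.12×76 + 13.12×54 = 161.12 + 708.48 = 869.6
ΣP(Year 1)Q(Year 2) = 2.43×76 + 14.91×54 = 184.68 + 805.14 = 989.82
P = 869.6 / 989.82 × 100 = 87.8544
Fisher = √(L × P) = √(87.8238 × 87.8544) = 87.8391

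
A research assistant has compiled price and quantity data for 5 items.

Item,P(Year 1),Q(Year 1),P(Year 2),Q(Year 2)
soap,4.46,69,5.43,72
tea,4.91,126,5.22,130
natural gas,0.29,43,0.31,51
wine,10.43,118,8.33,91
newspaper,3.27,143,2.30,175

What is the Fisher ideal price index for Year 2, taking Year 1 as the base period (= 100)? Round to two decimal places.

Laspeyres component (base-period weights):
ΣP(Year 2)Q(Year 1) = 5.43×69 + 5.22×126 + 0.31×43 + 8.33×118 + 2.30×143 = 374.67 + 657.72 + 13.33 + 982.94 + 328.9 = 2357.56
ΣP(Year 1)Q(Year 1) = 4.46×69 + 4.91×126 + 0.29×43 + 10.43×118 + 3.27×143 = 307.74 + 618.66 + 12.47 + 1230.74 + 467.61 = 2637.22
L = 2357.56 / 2637.22 × 100 = 89.3957
Paasche component (current-period weights):
ΣP(Year 2)Q(Year 2) = 5.43×72 + 5.22×130 + 0.31×51 + 8.33×91 + 2.30×175 = 390.96 + 678.6 + 15.81 + 758.03 + 402.5 = 2245.9
ΣP(Year 1)Q(Year 2) = 4.46×72 + 4.91×130 + 0.29×51 + 10.43×91 + 3.27×175 = 321.12 + 638.3 + 14.79 + 949.13 + 572.25 = 2495.59
P = 2245.9 / 2495.59 × 100 = 89.9948
Fisher = √(L × P) = √(89.3957 × 89.9948) = 89.6947

89.69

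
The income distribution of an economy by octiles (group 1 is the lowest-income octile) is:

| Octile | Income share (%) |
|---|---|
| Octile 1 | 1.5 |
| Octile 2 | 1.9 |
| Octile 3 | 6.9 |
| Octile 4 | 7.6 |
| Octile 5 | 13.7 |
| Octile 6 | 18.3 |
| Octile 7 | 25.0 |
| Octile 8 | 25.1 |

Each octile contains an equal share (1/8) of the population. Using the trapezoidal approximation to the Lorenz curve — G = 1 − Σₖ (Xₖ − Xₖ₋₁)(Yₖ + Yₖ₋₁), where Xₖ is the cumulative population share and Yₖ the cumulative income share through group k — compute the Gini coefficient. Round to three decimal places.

0.401

Cumulative income shares Yₖ: 0.0150, 0.0340, 0.1030, 0.1790, 0.3160, 0.4990, 0.7490, 1.0000
Σ (Xₖ−Xₖ₋₁)(Yₖ+Yₖ₋₁) = (1/8)(0.0150+0.0000) + (1/8)(0.0340+0.0150) + (1/8)(0.1030+0.0340) + (1/8)(0.1790+0.1030) + (1/8)(0.3160+0.1790) + (1/8)(0.4990+0.3160) + (1/8)(0.7490+0.4990) + (1/8)(1.0000+0.7490)
  = 0.0019 + 0.0061 + 0.0171 + 0.0353 + 0.0619 + 0.1019 + 0.1560 + 0.2186 = 0.5987
G = 1 − 0.5987 = 0.4013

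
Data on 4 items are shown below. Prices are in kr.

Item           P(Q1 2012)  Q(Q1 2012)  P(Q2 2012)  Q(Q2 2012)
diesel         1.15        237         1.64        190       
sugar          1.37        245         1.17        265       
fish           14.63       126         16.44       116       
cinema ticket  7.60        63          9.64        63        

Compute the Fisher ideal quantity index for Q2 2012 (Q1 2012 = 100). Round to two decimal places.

Laspeyres component (base-period weights):
ΣP(Q1 2012)Q(Q2 2012) = 1.15×190 + 1.37×265 + 14.63×116 + 7.60×63 = 218.5 + 363.05 + 1697.08 + 478.8 = 2757.43
ΣP(Q1 2012)Q(Q1 2012) = 1.15×237 + 1.37×245 + 14.63×126 + 7.60×63 = 272.55 + 335.65 + 1843.38 + 478.8 = 2930.38
L = 2757.43 / 2930.38 × 100 = 94.0980
Paasche component (current-period weights):
ΣP(Q2 2012)Q(Q2 2012) = 1.64×190 + 1.17×265 + 16.44×116 + 9.64×63 = 311.6 + 310.05 + 1907.04 + 607.32 = 3136.01
ΣP(Q2 2012)Q(Q1 2012) = 1.64×237 + 1.17×245 + 16.44×126 + 9.64×63 = 388.68 + 286.65 + 2071.44 + 607.32 = 3354.09
P = 3136.01 / 3354.09 × 100 = 93.4981
Fisher = √(L × P) = √(94.0980 × 93.4981) = 93.7976

93.80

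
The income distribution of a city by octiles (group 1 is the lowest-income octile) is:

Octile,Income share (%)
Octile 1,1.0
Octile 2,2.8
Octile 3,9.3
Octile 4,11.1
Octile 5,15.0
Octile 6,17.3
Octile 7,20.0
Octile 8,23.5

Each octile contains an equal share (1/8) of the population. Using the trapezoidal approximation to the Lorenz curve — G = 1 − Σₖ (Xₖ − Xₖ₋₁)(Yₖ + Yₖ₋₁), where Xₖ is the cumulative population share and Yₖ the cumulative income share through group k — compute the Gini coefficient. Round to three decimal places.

Cumulative income shares Yₖ: 0.0100, 0.0380, 0.1310, 0.2420, 0.3920, 0.5650, 0.7650, 1.0000
Σ (Xₖ−Xₖ₋₁)(Yₖ+Yₖ₋₁) = (1/8)(0.0100+0.0000) + (1/8)(0.0380+0.0100) + (1/8)(0.1310+0.0380) + (1/8)(0.2420+0.1310) + (1/8)(0.3920+0.2420) + (1/8)(0.5650+0.3920) + (1/8)(0.7650+0.5650) + (1/8)(1.0000+0.7650)
  = 0.0013 + 0.0060 + 0.0211 + 0.0466 + 0.0793 + 0.1196 + 0.1663 + 0.2206 = 0.6608
G = 1 − 0.6608 = 0.3392

0.339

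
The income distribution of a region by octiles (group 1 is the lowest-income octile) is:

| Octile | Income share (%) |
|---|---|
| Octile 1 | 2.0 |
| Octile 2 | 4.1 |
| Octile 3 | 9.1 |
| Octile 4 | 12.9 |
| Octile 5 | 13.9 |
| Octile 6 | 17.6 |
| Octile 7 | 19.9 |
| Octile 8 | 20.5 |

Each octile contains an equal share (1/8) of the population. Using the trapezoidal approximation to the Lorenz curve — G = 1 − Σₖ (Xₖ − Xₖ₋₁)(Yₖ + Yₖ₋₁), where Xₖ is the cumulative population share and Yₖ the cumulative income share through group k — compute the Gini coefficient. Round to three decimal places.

Cumulative income shares Yₖ: 0.0200, 0.0610, 0.1520, 0.2810, 0.4200, 0.5960, 0.7950, 1.0000
Σ (Xₖ−Xₖ₋₁)(Yₖ+Yₖ₋₁) = (1/8)(0.0200+0.0000) + (1/8)(0.0610+0.0200) + (1/8)(0.1520+0.0610) + (1/8)(0.2810+0.1520) + (1/8)(0.4200+0.2810) + (1/8)(0.5960+0.4200) + (1/8)(0.7950+0.5960) + (1/8)(1.0000+0.7950)
  = 0.0025 + 0.0101 + 0.0266 + 0.0541 + 0.0876 + 0.1270 + 0.1739 + 0.2244 = 0.7063
G = 1 − 0.7063 = 0.2937

0.294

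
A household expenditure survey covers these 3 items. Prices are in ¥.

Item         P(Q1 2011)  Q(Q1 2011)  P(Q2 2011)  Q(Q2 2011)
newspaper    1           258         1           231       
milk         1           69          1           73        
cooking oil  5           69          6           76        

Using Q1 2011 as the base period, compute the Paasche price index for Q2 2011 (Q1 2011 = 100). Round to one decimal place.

111.1

Paasche price index uses current-period quantities as weights.
ΣP(Q2 2011)·Q(Q2 2011) = 1×231 + 1×73 + 6×76 = 231 + 73 + 456 = 760
ΣP(Q1 2011)·Q(Q2 2011) = 1×231 + 1×73 + 5×76 = 231 + 73 + 380 = 684
Index = 760 / 684 × 100 = 111.1111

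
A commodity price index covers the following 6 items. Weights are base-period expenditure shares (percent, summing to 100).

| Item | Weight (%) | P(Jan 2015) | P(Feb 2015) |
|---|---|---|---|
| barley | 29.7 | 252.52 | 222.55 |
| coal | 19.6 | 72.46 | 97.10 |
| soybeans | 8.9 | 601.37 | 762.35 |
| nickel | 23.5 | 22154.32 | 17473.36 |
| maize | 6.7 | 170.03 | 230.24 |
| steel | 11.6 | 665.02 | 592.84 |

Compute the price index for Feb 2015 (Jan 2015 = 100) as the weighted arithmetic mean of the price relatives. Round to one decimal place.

barley: 29.7 × (222.55/252.52) = 29.7 × 0.881316 = 26.1751
coal: 19.6 × (97.10/72.46) = 19.6 × 1.340050 = 26.2650
soybeans: 8.9 × (762.35/601.37) = 8.9 × 1.267689 = 11.2824
nickel: 23.5 × (17473.36/22154.32) = 23.5 × 0.788711 = 18.5347
maize: 6.7 × (230.24/170.03) = 6.7 × 1.354114 = 9.0726
steel: 11.6 × (592.84/665.02) = 11.6 × 0.891462 = 10.3410
Index = Σ wᵢ·(p₁ᵢ/p₀ᵢ) = 26.1751 + 26.2650 + 11.2824 + 18.5347 + 9.0726 + 10.3410 = 101.6707

101.7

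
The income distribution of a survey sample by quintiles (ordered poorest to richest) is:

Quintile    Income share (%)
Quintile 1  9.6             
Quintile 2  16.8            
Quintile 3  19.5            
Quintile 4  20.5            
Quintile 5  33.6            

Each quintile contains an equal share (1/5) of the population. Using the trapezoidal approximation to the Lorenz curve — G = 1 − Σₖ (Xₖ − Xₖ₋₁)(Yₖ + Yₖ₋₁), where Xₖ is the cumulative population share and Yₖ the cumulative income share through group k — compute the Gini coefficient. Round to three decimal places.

Cumulative income shares Yₖ: 0.0960, 0.2640, 0.4590, 0.6640, 1.0000
Σ (Xₖ−Xₖ₋₁)(Yₖ+Yₖ₋₁) = (1/5)(0.0960+0.0000) + (1/5)(0.2640+0.0960) + (1/5)(0.4590+0.2640) + (1/5)(0.6640+0.4590) + (1/5)(1.0000+0.6640)
  = 0.0192 + 0.0720 + 0.1446 + 0.2246 + 0.3328 = 0.7932
G = 1 − 0.7932 = 0.2068

0.207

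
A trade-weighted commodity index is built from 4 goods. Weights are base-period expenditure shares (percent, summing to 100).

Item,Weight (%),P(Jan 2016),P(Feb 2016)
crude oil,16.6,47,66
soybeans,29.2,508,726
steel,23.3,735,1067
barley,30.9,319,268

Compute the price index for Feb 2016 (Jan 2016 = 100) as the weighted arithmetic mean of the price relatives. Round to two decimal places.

124.83

crude oil: 16.6 × (66/47) = 16.6 × 1.404255 = 23.3106
soybeans: 29.2 × (726/508) = 29.2 × 1.429134 = 41.7307
steel: 23.3 × (1067/735) = 23.3 × 1.451701 = 33.8246
barley: 30.9 × (268/319) = 30.9 × 0.840125 = 25.9599
Index = Σ wᵢ·(p₁ᵢ/p₀ᵢ) = 23.3106 + 41.7307 + 33.8246 + 25.9599 = 124.8258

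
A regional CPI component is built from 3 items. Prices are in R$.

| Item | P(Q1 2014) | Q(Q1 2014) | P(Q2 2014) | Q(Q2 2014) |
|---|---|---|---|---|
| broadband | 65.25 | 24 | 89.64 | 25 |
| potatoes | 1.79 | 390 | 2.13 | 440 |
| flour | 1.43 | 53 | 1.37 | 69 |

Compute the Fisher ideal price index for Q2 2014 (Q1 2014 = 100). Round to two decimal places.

Laspeyres component (base-period weights):
ΣP(Q2 2014)Q(Q1 2014) = 89.64×24 + 2.13×390 + 1.37×53 = 2151.36 + 830.7 + 72.61 = 3054.67
ΣP(Q1 2014)Q(Q1 2014) = 65.25×24 + 1.79×390 + 1.43×53 = 1566 + 698.1 + 75.79 = 2339.89
L = 3054.67 / 2339.89 × 100 = 130.5476
Paasche component (current-period weights):
ΣP(Q2 2014)Q(Q2 2014) = 89.64×25 + 2.13×440 + 1.37×69 = 2241 + 937.2 + 94.53 = 3272.73
ΣP(Q1 2014)Q(Q2 2014) = 65.25×25 + 1.79×440 + 1.43×69 = 1631.25 + 787.6 + 98.67 = 2517.52
P = 3272.73 / 2517.52 × 100 = 129.9982
Fisher = √(L × P) = √(130.5476 × 129.9982) = 130.2726

130.27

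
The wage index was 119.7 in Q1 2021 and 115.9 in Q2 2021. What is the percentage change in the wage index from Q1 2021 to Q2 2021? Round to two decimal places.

-3.17%

Change = (115.9 − 119.7) / 119.7 × 100
       = -3.8 / 119.7 × 100 = -3.1746%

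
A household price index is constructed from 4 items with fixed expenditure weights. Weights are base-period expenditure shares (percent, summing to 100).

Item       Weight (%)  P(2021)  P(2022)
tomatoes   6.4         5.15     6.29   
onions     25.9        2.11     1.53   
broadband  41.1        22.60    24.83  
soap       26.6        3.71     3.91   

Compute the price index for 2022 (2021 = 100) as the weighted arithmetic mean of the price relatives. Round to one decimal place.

tomatoes: 6.4 × (6.29/5.15) = 6.4 × 1.221359 = 7.8167
onions: 25.9 × (1.53/2.11) = 25.9 × 0.725118 = 18.7806
broadband: 41.1 × (24.83/22.60) = 41.1 × 1.098673 = 45.1554
soap: 26.6 × (3.91/3.71) = 26.6 × 1.053908 = 28.0340
Index = Σ wᵢ·(p₁ᵢ/p₀ᵢ) = 7.8167 + 18.7806 + 45.1554 + 28.0340 = 99.7867

99.8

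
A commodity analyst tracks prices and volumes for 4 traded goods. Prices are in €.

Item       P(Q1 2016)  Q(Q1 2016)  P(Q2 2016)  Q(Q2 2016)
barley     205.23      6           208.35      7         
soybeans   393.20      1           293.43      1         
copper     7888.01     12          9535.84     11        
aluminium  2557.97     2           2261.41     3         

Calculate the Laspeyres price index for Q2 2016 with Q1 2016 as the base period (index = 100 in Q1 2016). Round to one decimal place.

Laspeyres price index uses base-period quantities as weights.
ΣP(Q2 2016)·Q(Q1 2016) = 208.35×6 + 293.43×1 + 9535.84×12 + 2261.41×2 = 1250.1 + 293.43 + 114430.08 + 4522.82 = 120496.43
ΣP(Q1 2016)·Q(Q1 2016) = 205.23×6 + 393.20×1 + 7888.01×12 + 2557.97×2 = 1231.38 + 393.2 + 94656.12 + 5115.94 = 101396.64
Index = 120496.43 / 101396.64 × 100 = 118.8367

118.8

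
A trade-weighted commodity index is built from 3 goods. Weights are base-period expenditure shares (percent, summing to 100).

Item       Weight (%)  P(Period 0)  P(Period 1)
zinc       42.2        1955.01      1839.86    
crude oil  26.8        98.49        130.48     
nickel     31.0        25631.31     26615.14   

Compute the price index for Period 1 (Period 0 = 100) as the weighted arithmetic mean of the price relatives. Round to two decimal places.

107.41

zinc: 42.2 × (1839.86/1955.01) = 42.2 × 0.941100 = 39.7144
crude oil: 26.8 × (130.48/98.49) = 26.8 × 1.324805 = 35.5048
nickel: 31.0 × (26615.14/25631.31) = 31.0 × 1.038384 = 32.1899
Index = Σ wᵢ·(p₁ᵢ/p₀ᵢ) = 39.7144 + 35.5048 + 32.1899 = 107.4091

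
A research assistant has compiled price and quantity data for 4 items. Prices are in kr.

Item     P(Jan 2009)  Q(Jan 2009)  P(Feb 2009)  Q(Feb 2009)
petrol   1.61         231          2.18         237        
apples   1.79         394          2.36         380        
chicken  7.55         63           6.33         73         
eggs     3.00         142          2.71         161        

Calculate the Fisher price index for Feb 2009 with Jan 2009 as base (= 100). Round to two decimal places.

Laspeyres component (base-period weights):
ΣP(Feb 2009)Q(Jan 2009) = 2.18×231 + 2.36×394 + 6.33×63 + 2.71×142 = 503.58 + 929.84 + 398.79 + 384.82 = 2217.03
ΣP(Jan 2009)Q(Jan 2009) = 1.61×231 + 1.79×394 + 7.55×63 + 3.00×142 = 371.91 + 705.26 + 475.65 + 426 = 1978.82
L = 2217.03 / 1978.82 × 100 = 112.0380
Paasche component (current-period weights):
ΣP(Feb 2009)Q(Feb 2009) = 2.18×237 + 2.36×380 + 6.33×73 + 2.71×161 = 516.66 + 896.8 + 462.09 + 436.31 = 2311.86
ΣP(Jan 2009)Q(Feb 2009) = 1.61×237 + 1.79×380 + 7.55×73 + 3.00×161 = 381.57 + 680.2 + 551.15 + 483 = 2095.92
P = 2311.86 / 2095.92 × 100 = 110.3029
Fisher = √(L × P) = √(112.0380 × 110.3029) = 111.1670

111.17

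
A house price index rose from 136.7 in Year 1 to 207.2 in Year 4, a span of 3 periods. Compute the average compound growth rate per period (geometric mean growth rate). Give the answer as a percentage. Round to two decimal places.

14.87%

Growth factor = (207.2/136.7)^(1/3) = (1.515728)^(1/3) = 1.148701
Growth rate = 1.148701 − 1 = 0.148701 = 14.8701%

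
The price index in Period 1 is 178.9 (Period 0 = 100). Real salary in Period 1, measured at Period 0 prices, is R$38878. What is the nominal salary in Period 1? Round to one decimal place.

Nominal = Real × (Index/100) = 38878 × (178.9/100)
        = 38878 × 1.789 = 69552.7420

69552.7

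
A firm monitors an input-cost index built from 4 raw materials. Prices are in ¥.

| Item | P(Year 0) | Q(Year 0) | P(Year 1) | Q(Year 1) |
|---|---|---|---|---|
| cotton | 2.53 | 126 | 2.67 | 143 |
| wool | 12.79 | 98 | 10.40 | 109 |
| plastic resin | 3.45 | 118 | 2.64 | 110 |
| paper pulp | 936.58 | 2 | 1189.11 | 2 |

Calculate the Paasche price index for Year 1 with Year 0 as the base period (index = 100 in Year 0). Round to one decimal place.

Paasche price index uses current-period quantities as weights.
ΣP(Year 1)·Q(Year 1) = 2.67×143 + 10.40×109 + 2.64×110 + 1189.11×2 = 381.81 + 1133.6 + 290.4 + 2378.22 = 4184.03
ΣP(Year 0)·Q(Year 1) = 2.53×143 + 12.79×109 + 3.45×110 + 936.58×2 = 361.79 + 1394.11 + 379.5 + 1873.16 = 4008.56
Index = 4184.03 / 4008.56 × 100 = 104.3774

104.4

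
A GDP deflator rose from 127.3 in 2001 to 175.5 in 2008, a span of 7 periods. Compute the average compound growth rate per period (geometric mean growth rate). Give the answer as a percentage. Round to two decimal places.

Growth factor = (175.5/127.3)^(1/7) = (1.378633)^(1/7) = 1.046939
Growth rate = 1.046939 − 1 = 0.046939 = 4.6939%

4.69%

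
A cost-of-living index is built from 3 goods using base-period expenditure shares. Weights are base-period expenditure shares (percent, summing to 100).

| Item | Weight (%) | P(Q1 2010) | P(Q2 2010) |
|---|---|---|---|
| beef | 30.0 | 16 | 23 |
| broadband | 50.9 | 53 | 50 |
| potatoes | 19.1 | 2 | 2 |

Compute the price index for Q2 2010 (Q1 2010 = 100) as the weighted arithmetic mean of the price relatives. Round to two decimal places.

beef: 30.0 × (23/16) = 30.0 × 1.437500 = 43.1250
broadband: 50.9 × (50/53) = 50.9 × 0.943396 = 48.0189
potatoes: 19.1 × (2/2) = 19.1 × 1.000000 = 19.1000
Index = Σ wᵢ·(p₁ᵢ/p₀ᵢ) = 43.1250 + 48.0189 + 19.1000 = 110.2439

110.24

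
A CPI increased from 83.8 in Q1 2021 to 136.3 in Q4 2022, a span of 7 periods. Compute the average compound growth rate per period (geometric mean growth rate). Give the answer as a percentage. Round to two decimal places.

Growth factor = (136.3/83.8)^(1/7) = (1.626492)^(1/7) = 1.071961
Growth rate = 1.071961 − 1 = 0.071961 = 7.1961%

7.20%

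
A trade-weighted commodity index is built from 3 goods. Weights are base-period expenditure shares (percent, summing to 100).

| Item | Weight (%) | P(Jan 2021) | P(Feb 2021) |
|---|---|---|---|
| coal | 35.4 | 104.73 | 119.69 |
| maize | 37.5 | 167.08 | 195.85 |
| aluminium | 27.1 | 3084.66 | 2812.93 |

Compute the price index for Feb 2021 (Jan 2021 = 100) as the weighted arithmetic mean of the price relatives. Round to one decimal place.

109.1

coal: 35.4 × (119.69/104.73) = 35.4 × 1.142844 = 40.4567
maize: 37.5 × (195.85/167.08) = 37.5 × 1.172193 = 43.9572
aluminium: 27.1 × (2812.93/3084.66) = 27.1 × 0.911909 = 24.7127
Index = Σ wᵢ·(p₁ᵢ/p₀ᵢ) = 40.4567 + 43.9572 + 24.7127 = 109.1266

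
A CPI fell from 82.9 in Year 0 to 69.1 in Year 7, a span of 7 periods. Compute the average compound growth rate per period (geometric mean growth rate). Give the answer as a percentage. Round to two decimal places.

Growth factor = (69.1/82.9)^(1/7) = (0.833534)^(1/7) = 0.974324
Growth rate = 0.974324 − 1 = -0.025676 = -2.5676%

-2.57%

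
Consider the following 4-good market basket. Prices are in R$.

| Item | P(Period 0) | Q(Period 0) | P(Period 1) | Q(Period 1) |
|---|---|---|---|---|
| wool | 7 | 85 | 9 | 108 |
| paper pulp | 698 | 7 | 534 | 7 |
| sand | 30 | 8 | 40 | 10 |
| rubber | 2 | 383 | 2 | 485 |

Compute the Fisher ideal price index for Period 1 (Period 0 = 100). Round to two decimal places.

Laspeyres component (base-period weights):
ΣP(Period 1)Q(Period 0) = 9×85 + 534×7 + 40×8 + 2×383 = 765 + 3738 + 320 + 766 = 5589
ΣP(Period 0)Q(Period 0) = 7×85 + 698×7 + 30×8 + 2×383 = 595 + 4886 + 240 + 766 = 6487
L = 5589 / 6487 × 100 = 86.1569
Paasche component (current-period weights):
ΣP(Period 1)Q(Period 1) = 9×108 + 534×7 + 40×10 + 2×485 = 972 + 3738 + 400 + 970 = 6080
ΣP(Period 0)Q(Period 1) = 7×108 + 698×7 + 30×10 + 2×485 = 756 + 4886 + 300 + 970 = 6912
P = 6080 / 6912 × 100 = 87.9630
Fisher = √(L × P) = √(86.1569 × 87.9630) = 87.0553

87.06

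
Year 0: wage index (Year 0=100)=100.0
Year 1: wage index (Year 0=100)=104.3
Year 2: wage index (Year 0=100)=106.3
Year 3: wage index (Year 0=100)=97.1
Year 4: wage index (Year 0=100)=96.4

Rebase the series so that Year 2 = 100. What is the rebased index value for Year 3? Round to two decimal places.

Rebased(Year 3) = 97.1 / 106.3 × 100 = 91.3452

91.35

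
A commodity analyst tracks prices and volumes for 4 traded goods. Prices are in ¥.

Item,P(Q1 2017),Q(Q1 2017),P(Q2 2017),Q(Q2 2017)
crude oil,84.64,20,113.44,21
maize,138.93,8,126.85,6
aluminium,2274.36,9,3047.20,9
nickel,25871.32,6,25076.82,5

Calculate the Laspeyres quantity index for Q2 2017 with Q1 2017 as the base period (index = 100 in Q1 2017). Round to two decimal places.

85.40

Laspeyres quantity index uses base-period prices as weights.
ΣP(Q1 2017)·Q(Q2 2017) = 84.64×21 + 138.93×6 + 2274.36×9 + 25871.32×5 = 1777.44 + 833.58 + 20469.24 + 129356.6 = 152436.86
ΣP(Q1 2017)·Q(Q1 2017) = 84.64×20 + 138.93×8 + 2274.36×9 + 25871.32×6 = 1692.8 + 1111.44 + 20469.24 + 155227.92 = 178501.4
Index = 152436.86 / 178501.4 × 100 = 85.3981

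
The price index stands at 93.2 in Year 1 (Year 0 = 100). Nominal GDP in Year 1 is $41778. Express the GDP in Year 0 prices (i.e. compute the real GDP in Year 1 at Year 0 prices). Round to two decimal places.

Real = Nominal ÷ (Index/100) = 41778 ÷ (93.2/100)
     = 41778 ÷ 0.932 = 44826.1803

44826.18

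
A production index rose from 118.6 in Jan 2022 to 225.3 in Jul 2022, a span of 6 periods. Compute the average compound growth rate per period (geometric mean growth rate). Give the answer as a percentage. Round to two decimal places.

11.29%

Growth factor = (225.3/118.6)^(1/6) = (1.899663)^(1/6) = 1.112874
Growth rate = 1.112874 − 1 = 0.112874 = 11.2874%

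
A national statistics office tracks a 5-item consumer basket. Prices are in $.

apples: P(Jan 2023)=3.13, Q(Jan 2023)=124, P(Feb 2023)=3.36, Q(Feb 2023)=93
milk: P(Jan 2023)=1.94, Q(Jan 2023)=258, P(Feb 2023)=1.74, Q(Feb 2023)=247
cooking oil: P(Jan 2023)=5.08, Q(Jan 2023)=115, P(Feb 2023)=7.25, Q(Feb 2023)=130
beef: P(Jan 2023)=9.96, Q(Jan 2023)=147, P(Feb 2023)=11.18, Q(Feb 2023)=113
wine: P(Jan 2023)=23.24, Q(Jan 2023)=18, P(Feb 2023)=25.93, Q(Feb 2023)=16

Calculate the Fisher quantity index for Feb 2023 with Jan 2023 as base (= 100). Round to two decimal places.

87.77

Laspeyres component (base-period weights):
ΣP(Jan 2023)Q(Feb 2023) = 3.13×93 + 1.94×247 + 5.08×130 + 9.96×113 + 23.24×16 = 291.09 + 479.18 + 660.4 + 1125.48 + 371.84 = 2927.99
ΣP(Jan 2023)Q(Jan 2023) = 3.13×124 + 1.94×258 + 5.08×115 + 9.96×147 + 23.24×18 = 388.12 + 500.52 + 584.2 + 1464.12 + 418.32 = 3355.28
L = 2927.99 / 3355.28 × 100 = 87.2651
Paasche component (current-period weights):
ΣP(Feb 2023)Q(Feb 2023) = 3.36×93 + 1.74×247 + 7.25×130 + 11.18×113 + 25.93×16 = 312.48 + 429.78 + 942.5 + 1263.34 + 414.88 = 3362.98
ΣP(Feb 2023)Q(Jan 2023) = 3.36×124 + 1.74×258 + 7.25×115 + 11.18×147 + 25.93×18 = 416.64 + 448.92 + 833.75 + 1643.46 + 466.74 = 3809.51
P = 3362.98 / 3809.51 × 100 = 88.2785
Fisher = √(L × P) = √(87.2651 × 88.2785) = 87.7704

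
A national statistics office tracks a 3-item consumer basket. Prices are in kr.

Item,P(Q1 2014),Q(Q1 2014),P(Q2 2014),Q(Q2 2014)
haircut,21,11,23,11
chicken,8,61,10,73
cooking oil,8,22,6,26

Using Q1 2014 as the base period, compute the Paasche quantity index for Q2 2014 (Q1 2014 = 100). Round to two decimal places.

Paasche quantity index uses current-period prices as weights.
ΣP(Q2 2014)·Q(Q2 2014) = 23×11 + 10×73 + 6×26 = 253 + 730 + 156 = 1139
ΣP(Q2 2014)·Q(Q1 2014) = 23×11 + 10×61 + 6×22 = 253 + 610 + 132 = 995
Index = 1139 / 995 × 100 = 114.4724

114.47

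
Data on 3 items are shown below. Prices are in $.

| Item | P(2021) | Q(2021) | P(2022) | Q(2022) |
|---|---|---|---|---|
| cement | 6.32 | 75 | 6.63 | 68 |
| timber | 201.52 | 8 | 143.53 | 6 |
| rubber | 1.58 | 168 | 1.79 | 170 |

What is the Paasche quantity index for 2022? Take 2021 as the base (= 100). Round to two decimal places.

Paasche quantity index uses current-period prices as weights.
ΣP(2022)·Q(2022) = 6.63×68 + 143.53×6 + 1.79×170 = 450.84 + 861.18 + 304.3 = 1616.32
ΣP(2022)·Q(2021) = 6.63×75 + 143.53×8 + 1.79×168 = 497.25 + 1148.24 + 300.72 = 1946.21
Index = 1616.32 / 1946.21 × 100 = 83.0496

83.05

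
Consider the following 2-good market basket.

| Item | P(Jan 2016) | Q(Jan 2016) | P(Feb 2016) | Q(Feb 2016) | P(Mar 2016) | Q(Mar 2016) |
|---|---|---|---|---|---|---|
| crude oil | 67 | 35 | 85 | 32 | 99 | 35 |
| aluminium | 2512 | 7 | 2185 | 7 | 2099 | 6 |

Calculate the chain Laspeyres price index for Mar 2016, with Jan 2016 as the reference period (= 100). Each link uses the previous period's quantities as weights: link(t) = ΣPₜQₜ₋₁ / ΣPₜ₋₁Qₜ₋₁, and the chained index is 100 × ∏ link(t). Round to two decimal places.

Link Jan 2016→Feb 2016:
ΣP(Feb 2016)Q(Jan 2016) = 85×35 + 2185×7 = 2975 + 15295 = 18270
ΣP(Jan 2016)Q(Jan 2016) = 67×35 + 2512×7 = 2345 + 17584 = 19929
link = 18270/19929 = 0.916754
Link Feb 2016→Mar 2016:
ΣP(Mar 2016)Q(Feb 2016) = 99×32 + 2099×7 = 3168 + 14693 = 17861
ΣP(Feb 2016)Q(Feb 2016) = 85×32 + 2185×7 = 2720 + 15295 = 18015
link = 17861/18015 = 0.991452
Chained index = 100 × 0.916754 × 0.991452 = 90.8918

90.89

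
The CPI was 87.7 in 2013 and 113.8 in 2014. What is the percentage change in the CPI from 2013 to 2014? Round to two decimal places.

Change = (113.8 − 87.7) / 87.7 × 100
       = 26.1 / 87.7 × 100 = 29.7605%

29.76%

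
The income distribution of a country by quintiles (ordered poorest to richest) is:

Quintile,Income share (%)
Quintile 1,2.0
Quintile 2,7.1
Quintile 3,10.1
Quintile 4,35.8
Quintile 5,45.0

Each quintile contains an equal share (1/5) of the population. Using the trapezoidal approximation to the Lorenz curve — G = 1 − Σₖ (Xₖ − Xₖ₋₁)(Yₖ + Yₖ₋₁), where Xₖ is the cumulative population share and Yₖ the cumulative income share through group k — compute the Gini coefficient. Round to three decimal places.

0.459

Cumulative income shares Yₖ: 0.0200, 0.0910, 0.1920, 0.5500, 1.0000
Σ (Xₖ−Xₖ₋₁)(Yₖ+Yₖ₋₁) = (1/5)(0.0200+0.0000) + (1/5)(0.0910+0.0200) + (1/5)(0.1920+0.0910) + (1/5)(0.5500+0.1920) + (1/5)(1.0000+0.5500)
  = 0.0040 + 0.0222 + 0.0566 + 0.1484 + 0.3100 = 0.5412
G = 1 − 0.5412 = 0.4588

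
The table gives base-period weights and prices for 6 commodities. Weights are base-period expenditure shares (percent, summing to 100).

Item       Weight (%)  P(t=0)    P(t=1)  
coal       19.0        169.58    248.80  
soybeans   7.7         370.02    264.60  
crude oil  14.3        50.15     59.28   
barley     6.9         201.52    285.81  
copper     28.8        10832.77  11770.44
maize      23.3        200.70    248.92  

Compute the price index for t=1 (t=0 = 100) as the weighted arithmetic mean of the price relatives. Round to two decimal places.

120.26

coal: 19.0 × (248.80/169.58) = 19.0 × 1.467154 = 27.8759
soybeans: 7.7 × (264.60/370.02) = 7.7 × 0.715096 = 5.5062
crude oil: 14.3 × (59.28/50.15) = 14.3 × 1.182054 = 16.9034
barley: 6.9 × (285.81/201.52) = 6.9 × 1.418271 = 9.7861
copper: 28.8 × (11770.44/10832.77) = 28.8 × 1.086559 = 31.2929
maize: 23.3 × (248.92/200.70) = 23.3 × 1.240259 = 28.8980
Index = Σ wᵢ·(p₁ᵢ/p₀ᵢ) = 27.8759 + 5.5062 + 16.9034 + 9.7861 + 31.2929 + 28.8980 = 120.2625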